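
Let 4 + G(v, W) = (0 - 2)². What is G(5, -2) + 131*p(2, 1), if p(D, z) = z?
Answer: 131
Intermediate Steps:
G(v, W) = 0 (G(v, W) = -4 + (0 - 2)² = -4 + (-2)² = -4 + 4 = 0)
G(5, -2) + 131*p(2, 1) = 0 + 131*1 = 0 + 131 = 131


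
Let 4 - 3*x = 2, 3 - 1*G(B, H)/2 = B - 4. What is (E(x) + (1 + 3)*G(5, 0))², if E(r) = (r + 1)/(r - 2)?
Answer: 3481/16 ≈ 217.56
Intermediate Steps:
G(B, H) = 14 - 2*B (G(B, H) = 6 - 2*(B - 4) = 6 - 2*(-4 + B) = 6 + (8 - 2*B) = 14 - 2*B)
x = ⅔ (x = 4/3 - ⅓*2 = 4/3 - ⅔ = ⅔ ≈ 0.66667)
E(r) = (1 + r)/(-2 + r)
(E(x) + (1 + 3)*G(5, 0))² = ((1 + ⅔)/(-2 + ⅔) + (1 + 3)*(14 - 2*5))² = ((5/3)/(-4/3) + 4*(14 - 10))² = (-¾*5/3 + 4*4)² = (-5/4 + 16)² = (59/4)² = 3481/16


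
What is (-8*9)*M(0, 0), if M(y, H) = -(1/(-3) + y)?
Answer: -24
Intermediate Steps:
M(y, H) = 1/3 - y (M(y, H) = -(1*(-1/3) + y) = -(-1/3 + y) = 1/3 - y)
(-8*9)*M(0, 0) = (-8*9)*(1/3 - 1*0) = -72*(1/3 + 0) = -72*1/3 = -24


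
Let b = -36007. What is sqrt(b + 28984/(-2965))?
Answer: I*sqrt(316631576135)/2965 ≈ 189.78*I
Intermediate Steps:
sqrt(b + 28984/(-2965)) = sqrt(-36007 + 28984/(-2965)) = sqrt(-36007 + 28984*(-1/2965)) = sqrt(-36007 - 28984/2965) = sqrt(-106789739/2965) = I*sqrt(316631576135)/2965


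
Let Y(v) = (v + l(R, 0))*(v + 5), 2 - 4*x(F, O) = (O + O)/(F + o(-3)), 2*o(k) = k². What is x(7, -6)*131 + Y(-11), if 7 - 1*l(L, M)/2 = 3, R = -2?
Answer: 5413/46 ≈ 117.67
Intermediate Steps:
o(k) = k²/2
l(L, M) = 8 (l(L, M) = 14 - 2*3 = 14 - 6 = 8)
x(F, O) = ½ - O/(2*(9/2 + F)) (x(F, O) = ½ - (O + O)/(4*(F + (½)*(-3)²)) = ½ - 2*O/(4*(F + (½)*9)) = ½ - 2*O/(4*(F + 9/2)) = ½ - 2*O/(4*(9/2 + F)) = ½ - O/(2*(9/2 + F)))
Y(v) = (5 + v)*(8 + v) (Y(v) = (v + 8)*(v + 5) = (8 + v)*(5 + v) = (5 + v)*(8 + v))
x(7, -6)*131 + Y(-11) = ((9/2 + 7 - 1*(-6))/(9 + 2*7))*131 + (40 + (-11)² + 13*(-11)) = ((9/2 + 7 + 6)/(9 + 14))*131 + (40 + 121 - 143) = ((35/2)/23)*131 + 18 = ((1/23)*(35/2))*131 + 18 = (35/46)*131 + 18 = 4585/46 + 18 = 5413/46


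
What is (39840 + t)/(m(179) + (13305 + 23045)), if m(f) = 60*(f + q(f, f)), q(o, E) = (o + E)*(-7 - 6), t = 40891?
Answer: -80731/232150 ≈ -0.34775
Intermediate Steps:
q(o, E) = -13*E - 13*o (q(o, E) = (E + o)*(-13) = -13*E - 13*o)
m(f) = -1500*f (m(f) = 60*(f + (-13*f - 13*f)) = 60*(f - 26*f) = 60*(-25*f) = -1500*f)
(39840 + t)/(m(179) + (13305 + 23045)) = (39840 + 40891)/(-1500*179 + (13305 + 23045)) = 80731/(-268500 + 36350) = 80731/(-232150) = 80731*(-1/232150) = -80731/232150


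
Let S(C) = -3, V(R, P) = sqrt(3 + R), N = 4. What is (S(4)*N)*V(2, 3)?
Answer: -12*sqrt(5) ≈ -26.833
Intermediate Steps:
(S(4)*N)*V(2, 3) = (-3*4)*sqrt(3 + 2) = -12*sqrt(5)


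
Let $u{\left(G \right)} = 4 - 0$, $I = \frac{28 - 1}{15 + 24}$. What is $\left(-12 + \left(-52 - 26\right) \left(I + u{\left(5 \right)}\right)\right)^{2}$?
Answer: $142884$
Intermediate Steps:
$I = \frac{9}{13}$ ($I = \frac{27}{39} = 27 \cdot \frac{1}{39} = \frac{9}{13} \approx 0.69231$)
$u{\left(G \right)} = 4$ ($u{\left(G \right)} = 4 + 0 = 4$)
$\left(-12 + \left(-52 - 26\right) \left(I + u{\left(5 \right)}\right)\right)^{2} = \left(-12 + \left(-52 - 26\right) \left(\frac{9}{13} + 4\right)\right)^{2} = \left(-12 - 366\right)^{2} = \left(-378\right)^{2} = 142884$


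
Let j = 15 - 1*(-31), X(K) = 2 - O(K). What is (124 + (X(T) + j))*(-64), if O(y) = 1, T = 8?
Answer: -10944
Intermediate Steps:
X(K) = 1 (X(K) = 2 - 1*1 = 2 - 1 = 1)
j = 46 (j = 15 + 31 = 46)
(124 + (X(T) + j))*(-64) = (124 + (1 + 46))*(-64) = (124 + 47)*(-64) = 171*(-64) = -10944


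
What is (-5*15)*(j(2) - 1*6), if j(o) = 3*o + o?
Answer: -150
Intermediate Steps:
j(o) = 4*o
(-5*15)*(j(2) - 1*6) = (-5*15)*(4*2 - 1*6) = -75*(8 - 6) = -75*2 = -150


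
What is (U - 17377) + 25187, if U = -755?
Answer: 7055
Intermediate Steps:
(U - 17377) + 25187 = (-755 - 17377) + 25187 = -18132 + 25187 = 7055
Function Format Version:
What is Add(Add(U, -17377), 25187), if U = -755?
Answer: 7055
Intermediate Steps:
Add(Add(U, -17377), 25187) = Add(Add(-755, -17377), 25187) = Add(-18132, 25187) = 7055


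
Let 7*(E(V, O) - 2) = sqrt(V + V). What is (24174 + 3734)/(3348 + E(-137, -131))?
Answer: 2290549100/274951387 - 97678*I*sqrt(274)/274951387 ≈ 8.3307 - 0.0058805*I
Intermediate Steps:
E(V, O) = 2 + sqrt(2)*sqrt(V)/7 (E(V, O) = 2 + sqrt(V + V)/7 = 2 + sqrt(2*V)/7 = 2 + (sqrt(2)*sqrt(V))/7 = 2 + sqrt(2)*sqrt(V)/7)
(24174 + 3734)/(3348 + E(-137, -131)) = (24174 + 3734)/(3348 + (2 + sqrt(2)*sqrt(-137)/7)) = 27908/(3348 + (2 + sqrt(2)*(I*sqrt(137))/7)) = 27908/(3348 + (2 + I*sqrt(274)/7)) = 27908/(3350 + I*sqrt(274)/7)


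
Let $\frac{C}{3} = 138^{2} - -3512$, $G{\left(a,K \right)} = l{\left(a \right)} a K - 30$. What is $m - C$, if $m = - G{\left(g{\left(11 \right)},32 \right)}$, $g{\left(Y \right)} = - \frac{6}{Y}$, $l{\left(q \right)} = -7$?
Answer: $- \frac{745362}{11} \approx -67760.0$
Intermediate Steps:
$G{\left(a,K \right)} = -30 - 7 K a$ ($G{\left(a,K \right)} = - 7 a K - 30 = - 7 K a - 30 = -30 - 7 K a$)
$m = - \frac{1014}{11}$ ($m = - (-30 - 224 \left(- \frac{6}{11}\right)) = - (-30 + \frac{1344}{11}) = \left(-1\right) \frac{1014}{11} = - \frac{1014}{11} \approx -92.182$)
$C = 67668$ ($C = 3 \left(138^{2} - -3512\right) = 3 \left(19044 + 3512\right) = 3 \cdot 22556 = 67668$)
$m - C = - \frac{1014}{11} - 67668 = - \frac{745362}{11}$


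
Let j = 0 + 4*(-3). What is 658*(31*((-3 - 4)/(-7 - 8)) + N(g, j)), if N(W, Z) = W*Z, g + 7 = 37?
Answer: -3410414/15 ≈ -2.2736e+5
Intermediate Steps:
g = 30 (g = -7 + 37 = 30)
j = -12 (j = 0 - 12 = -12)
658*(31*((-3 - 4)/(-7 - 8)) + N(g, j)) = 658*(31*((-3 - 4)/(-7 - 8)) + 30*(-12)) = 658*(31*(-7/(-15)) - 360) = 658*(31*(-7*(-1/15)) - 360) = 658*(31*(7/15) - 360) = 658*(217/15 - 360) = 658*(-5183/15) = -3410414/15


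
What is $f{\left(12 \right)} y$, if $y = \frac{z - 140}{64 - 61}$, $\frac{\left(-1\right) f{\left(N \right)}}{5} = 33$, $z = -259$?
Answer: $21945$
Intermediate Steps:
$f{\left(N \right)} = -165$ ($f{\left(N \right)} = \left(-5\right) 33 = -165$)
$y = -133$ ($y = \frac{-259 - 140}{64 - 61} = - \frac{399}{3} = \left(-399\right) \frac{1}{3} = -133$)
$f{\left(12 \right)} y = \left(-165\right) \left(-133\right) = 21945$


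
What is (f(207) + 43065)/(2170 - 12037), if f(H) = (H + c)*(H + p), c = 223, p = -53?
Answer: -9935/897 ≈ -11.076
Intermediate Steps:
f(H) = (-53 + H)*(223 + H) (f(H) = (H + 223)*(H - 53) = (223 + H)*(-53 + H) = (-53 + H)*(223 + H))
(f(207) + 43065)/(2170 - 12037) = ((-11819 + 207² + 170*207) + 43065)/(2170 - 12037) = ((-11819 + 42849 + 35190) + 43065)/(-9867) = (66220 + 43065)*(-1/9867) = 109285*(-1/9867) = -9935/897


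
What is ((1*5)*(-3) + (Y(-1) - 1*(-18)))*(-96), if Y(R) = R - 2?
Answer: 0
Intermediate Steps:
Y(R) = -2 + R
((1*5)*(-3) + (Y(-1) - 1*(-18)))*(-96) = ((1*5)*(-3) + ((-2 - 1) - 1*(-18)))*(-96) = (5*(-3) + (-3 + 18))*(-96) = (-15 + 15)*(-96) = 0*(-96) = 0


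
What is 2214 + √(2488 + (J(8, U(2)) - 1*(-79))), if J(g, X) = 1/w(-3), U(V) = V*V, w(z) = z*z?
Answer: 6794/3 ≈ 2264.7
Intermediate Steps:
w(z) = z²
U(V) = V²
J(g, X) = ⅑ (J(g, X) = 1/((-3)²) = 1/9 = ⅑)
2214 + √(2488 + (J(8, U(2)) - 1*(-79))) = 2214 + √(2488 + (⅑ - 1*(-79))) = 2214 + √(2488 + (⅑ + 79)) = 2214 + √(2488 + 712/9) = 2214 + √(23104/9) = 2214 + 152/3 = 6794/3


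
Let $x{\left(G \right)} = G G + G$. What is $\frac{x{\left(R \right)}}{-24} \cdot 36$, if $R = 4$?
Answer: $-30$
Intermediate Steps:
$x{\left(G \right)} = G + G^{2}$ ($x{\left(G \right)} = G^{2} + G = G + G^{2}$)
$\frac{x{\left(R \right)}}{-24} \cdot 36 = \frac{4 \left(1 + 4\right)}{-24} \cdot 36 = 4 \cdot 5 \left(- \frac{1}{24}\right) 36 = 20 \left(- \frac{1}{24}\right) 36 = \left(- \frac{5}{6}\right) 36 = -30$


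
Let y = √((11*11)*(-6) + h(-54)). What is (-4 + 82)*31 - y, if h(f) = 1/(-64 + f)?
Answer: 2418 - I*√10108942/118 ≈ 2418.0 - 26.945*I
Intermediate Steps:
y = I*√10108942/118 (y = √((11*11)*(-6) + 1/(-64 - 54)) = √(121*(-6) + 1/(-118)) = √(-726 - 1/118) = √(-85669/118) = I*√10108942/118 ≈ 26.945*I)
(-4 + 82)*31 - y = (-4 + 82)*31 - I*√10108942/118 = 78*31 - I*√10108942/118 = 2418 - I*√10108942/118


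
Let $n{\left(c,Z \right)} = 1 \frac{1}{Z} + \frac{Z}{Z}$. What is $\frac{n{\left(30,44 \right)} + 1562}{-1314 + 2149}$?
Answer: $\frac{68773}{36740} \approx 1.8719$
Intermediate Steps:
$n{\left(c,Z \right)} = 1 + \frac{1}{Z}$ ($n{\left(c,Z \right)} = \frac{1}{Z} + 1 = 1 + \frac{1}{Z}$)
$\frac{n{\left(30,44 \right)} + 1562}{-1314 + 2149} = \frac{\frac{1 + 44}{44} + 1562}{-1314 + 2149} = \frac{\frac{1}{44} \cdot 45 + 1562}{835} = \left(\frac{45}{44} + 1562\right) \frac{1}{835} = \frac{68773}{44} \cdot \frac{1}{835} = \frac{68773}{36740}$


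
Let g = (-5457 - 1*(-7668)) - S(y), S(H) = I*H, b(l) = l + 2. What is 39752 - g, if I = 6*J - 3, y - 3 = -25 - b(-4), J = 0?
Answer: 37601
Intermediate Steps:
b(l) = 2 + l
y = -20 (y = 3 + (-25 - (2 - 4)) = 3 + (-25 - 1*(-2)) = 3 + (-25 + 2) = 3 - 23 = -20)
I = -3 (I = 6*0 - 3 = 0 - 3 = -3)
S(H) = -3*H
g = 2151 (g = (-5457 - 1*(-7668)) - (-3)*(-20) = (-5457 + 7668) - 1*60 = 2211 - 60 = 2151)
39752 - g = 39752 - 1*2151 = 39752 - 2151 = 37601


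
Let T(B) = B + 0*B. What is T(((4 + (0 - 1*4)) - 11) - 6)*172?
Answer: -2924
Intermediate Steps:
T(B) = B (T(B) = B + 0 = B)
T(((4 + (0 - 1*4)) - 11) - 6)*172 = (((4 + (0 - 1*4)) - 11) - 6)*172 = (((4 + (0 - 4)) - 11) - 6)*172 = (((4 - 4) - 11) - 6)*172 = ((0 - 11) - 6)*172 = (-11 - 6)*172 = -17*172 = -2924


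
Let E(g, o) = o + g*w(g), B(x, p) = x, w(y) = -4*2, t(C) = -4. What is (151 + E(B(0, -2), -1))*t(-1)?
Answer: -600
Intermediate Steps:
w(y) = -8
E(g, o) = o - 8*g (E(g, o) = o + g*(-8) = o - 8*g)
(151 + E(B(0, -2), -1))*t(-1) = (151 + (-1 - 8*0))*(-4) = (151 + (-1 + 0))*(-4) = (151 - 1)*(-4) = 150*(-4) = -600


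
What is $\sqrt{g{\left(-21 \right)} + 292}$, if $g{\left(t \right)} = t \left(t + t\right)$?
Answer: $\sqrt{1174} \approx 34.264$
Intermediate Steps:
$g{\left(t \right)} = 2 t^{2}$ ($g{\left(t \right)} = t 2 t = 2 t^{2}$)
$\sqrt{g{\left(-21 \right)} + 292} = \sqrt{2 \left(-21\right)^{2} + 292} = \sqrt{2 \cdot 441 + 292} = \sqrt{882 + 292} = \sqrt{1174}$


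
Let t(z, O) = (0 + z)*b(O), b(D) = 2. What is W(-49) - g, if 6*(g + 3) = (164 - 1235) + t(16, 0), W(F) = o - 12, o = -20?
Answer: 865/6 ≈ 144.17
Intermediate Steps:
t(z, O) = 2*z (t(z, O) = (0 + z)*2 = z*2 = 2*z)
W(F) = -32 (W(F) = -20 - 12 = -32)
g = -1057/6 (g = -3 + ((164 - 1235) + 2*16)/6 = -3 + (-1071 + 32)/6 = -3 + (1/6)*(-1039) = -3 - 1039/6 = -1057/6 ≈ -176.17)
W(-49) - g = -32 - 1*(-1057/6) = -32 + 1057/6 = 865/6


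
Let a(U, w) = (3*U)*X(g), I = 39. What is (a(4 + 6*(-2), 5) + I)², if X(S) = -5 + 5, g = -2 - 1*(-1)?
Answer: 1521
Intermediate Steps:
g = -1 (g = -2 + 1 = -1)
X(S) = 0
a(U, w) = 0 (a(U, w) = (3*U)*0 = 0)
(a(4 + 6*(-2), 5) + I)² = (0 + 39)² = 39² = 1521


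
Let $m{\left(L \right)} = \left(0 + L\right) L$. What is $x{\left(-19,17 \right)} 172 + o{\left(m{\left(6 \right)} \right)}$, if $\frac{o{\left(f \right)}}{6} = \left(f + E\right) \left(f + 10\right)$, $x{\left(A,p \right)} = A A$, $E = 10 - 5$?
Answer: $73408$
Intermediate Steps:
$m{\left(L \right)} = L^{2}$ ($m{\left(L \right)} = L L = L^{2}$)
$E = 5$ ($E = 10 - 5 = 5$)
$x{\left(A,p \right)} = A^{2}$
$o{\left(f \right)} = 6 \left(5 + f\right) \left(10 + f\right)$ ($o{\left(f \right)} = 6 \left(f + 5\right) \left(f + 10\right) = 6 \left(5 + f\right) \left(10 + f\right)$)
$x{\left(-19,17 \right)} 172 + o{\left(m{\left(6 \right)} \right)} = \left(-19\right)^{2} \cdot 172 + \left(300 + 6 \left(6^{2}\right)^{2} + 90 \cdot 6^{2}\right) = 361 \cdot 172 + \left(300 + 6 \cdot 36^{2} + 90 \cdot 36\right) = 62092 + \left(300 + 6 \cdot 1296 + 3240\right) = 62092 + \left(300 + 7776 + 3240\right) = 62092 + 11316 = 73408$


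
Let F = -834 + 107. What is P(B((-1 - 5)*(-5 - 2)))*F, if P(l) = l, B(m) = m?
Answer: -30534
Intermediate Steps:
F = -727
P(B((-1 - 5)*(-5 - 2)))*F = ((-1 - 5)*(-5 - 2))*(-727) = -6*(-7)*(-727) = 42*(-727) = -30534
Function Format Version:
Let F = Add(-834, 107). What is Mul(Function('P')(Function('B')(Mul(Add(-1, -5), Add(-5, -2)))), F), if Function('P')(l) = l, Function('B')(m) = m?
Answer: -30534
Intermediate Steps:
F = -727
Mul(Function('P')(Function('B')(Mul(Add(-1, -5), Add(-5, -2)))), F) = Mul(Mul(Add(-1, -5), Add(-5, -2)), -727) = Mul(Mul(-6, -7), -727) = Mul(42, -727) = -30534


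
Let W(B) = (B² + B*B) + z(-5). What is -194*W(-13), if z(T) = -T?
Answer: -66542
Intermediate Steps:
W(B) = 5 + 2*B² (W(B) = (B² + B*B) - 1*(-5) = (B² + B²) + 5 = 2*B² + 5 = 5 + 2*B²)
-194*W(-13) = -194*(5 + 2*(-13)²) = -194*(5 + 2*169) = -194*(5 + 338) = -194*343 = -66542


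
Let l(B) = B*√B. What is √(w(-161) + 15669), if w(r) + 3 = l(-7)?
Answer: √(15666 - 7*I*√7) ≈ 125.16 - 0.074*I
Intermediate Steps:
l(B) = B^(3/2)
w(r) = -3 - 7*I*√7 (w(r) = -3 + (-7)^(3/2) = -3 - 7*I*√7)
√(w(-161) + 15669) = √((-3 - 7*I*√7) + 15669) = √(15666 - 7*I*√7)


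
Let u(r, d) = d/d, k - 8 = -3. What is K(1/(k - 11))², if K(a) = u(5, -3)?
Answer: 1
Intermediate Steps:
k = 5 (k = 8 - 3 = 5)
u(r, d) = 1
K(a) = 1
K(1/(k - 11))² = 1² = 1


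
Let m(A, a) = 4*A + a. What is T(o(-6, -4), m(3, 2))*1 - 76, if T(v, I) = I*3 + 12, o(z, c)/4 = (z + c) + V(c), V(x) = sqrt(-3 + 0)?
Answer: -22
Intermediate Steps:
V(x) = I*sqrt(3) (V(x) = sqrt(-3) = I*sqrt(3))
m(A, a) = a + 4*A
o(z, c) = 4*c + 4*z + 4*I*sqrt(3) (o(z, c) = 4*((z + c) + I*sqrt(3)) = 4*((c + z) + I*sqrt(3)) = 4*(c + z + I*sqrt(3)) = 4*c + 4*z + 4*I*sqrt(3))
T(v, I) = 12 + 3*I (T(v, I) = 3*I + 12 = 12 + 3*I)
T(o(-6, -4), m(3, 2))*1 - 76 = (12 + 3*(2 + 4*3))*1 - 76 = (12 + 3*(2 + 12))*1 - 76 = (12 + 3*14)*1 - 76 = (12 + 42)*1 - 76 = 54*1 - 76 = 54 - 76 = -22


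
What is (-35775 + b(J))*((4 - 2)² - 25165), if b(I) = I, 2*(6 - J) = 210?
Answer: 902625714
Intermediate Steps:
J = -99 (J = 6 - ½*210 = 6 - 105 = -99)
(-35775 + b(J))*((4 - 2)² - 25165) = (-35775 - 99)*((4 - 2)² - 25165) = -35874*(2² - 25165) = -35874*(4 - 25165) = -35874*(-25161) = 902625714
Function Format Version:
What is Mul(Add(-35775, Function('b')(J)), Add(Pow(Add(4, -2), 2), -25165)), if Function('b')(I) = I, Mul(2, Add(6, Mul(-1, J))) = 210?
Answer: 902625714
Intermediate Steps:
J = -99 (J = Add(6, Mul(Rational(-1, 2), 210)) = Add(6, -105) = -99)
Mul(Add(-35775, Function('b')(J)), Add(Pow(Add(4, -2), 2), -25165)) = Mul(Add(-35775, -99), Add(Pow(Add(4, -2), 2), -25165)) = Mul(-35874, Add(Pow(2, 2), -25165)) = Mul(-35874, Add(4, -25165)) = Mul(-35874, -25161) = 902625714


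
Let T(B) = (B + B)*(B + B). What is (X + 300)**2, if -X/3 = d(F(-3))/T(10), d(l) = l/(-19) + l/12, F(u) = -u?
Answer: 83174016960441/924160000 ≈ 90000.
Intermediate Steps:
T(B) = 4*B**2 (T(B) = (2*B)*(2*B) = 4*B**2)
d(l) = 7*l/228 (d(l) = l*(-1/19) + l*(1/12) = -l/19 + l/12 = 7*l/228)
X = -21/30400 (X = -3*7*(-1*(-3))/228/(4*10**2) = -3*(7/228)*3/(4*100) = -21/(76*400) = -3*7/30400 = -21/30400 ≈ -0.00069079)
(X + 300)**2 = (-21/30400 + 300)**2 = (9119979/30400)**2 = 83174016960441/924160000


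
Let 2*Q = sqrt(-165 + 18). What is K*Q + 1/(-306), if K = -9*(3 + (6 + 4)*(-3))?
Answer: -1/306 + 1701*I*sqrt(3)/2 ≈ -0.003268 + 1473.1*I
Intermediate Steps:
K = 243 (K = -9*(3 + 10*(-3)) = -9*(3 - 30) = -9*(-27) = 243)
Q = 7*I*sqrt(3)/2 (Q = sqrt(-165 + 18)/2 = sqrt(-147)/2 = (7*I*sqrt(3))/2 = 7*I*sqrt(3)/2 ≈ 6.0622*I)
K*Q + 1/(-306) = 243*(7*I*sqrt(3)/2) + 1/(-306) = 1701*I*sqrt(3)/2 - 1/306 = -1/306 + 1701*I*sqrt(3)/2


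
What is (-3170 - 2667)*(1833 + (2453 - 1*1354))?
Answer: -17114084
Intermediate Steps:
(-3170 - 2667)*(1833 + (2453 - 1*1354)) = -5837*(1833 + (2453 - 1354)) = -5837*(1833 + 1099) = -5837*2932 = -17114084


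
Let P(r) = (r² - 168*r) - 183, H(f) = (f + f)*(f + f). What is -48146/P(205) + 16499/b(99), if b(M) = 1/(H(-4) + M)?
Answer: 9953212164/3701 ≈ 2.6893e+6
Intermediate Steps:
H(f) = 4*f² (H(f) = (2*f)*(2*f) = 4*f²)
b(M) = 1/(64 + M) (b(M) = 1/(4*(-4)² + M) = 1/(4*16 + M) = 1/(64 + M))
P(r) = -183 + r² - 168*r
-48146/P(205) + 16499/b(99) = -48146/(-183 + 205² - 168*205) + 16499/(1/(64 + 99)) = -48146/(-183 + 42025 - 34440) + 16499/(1/163) = -48146/7402 + 16499/(1/163) = -48146*1/7402 + 16499*163 = -24073/3701 + 2689337 = 9953212164/3701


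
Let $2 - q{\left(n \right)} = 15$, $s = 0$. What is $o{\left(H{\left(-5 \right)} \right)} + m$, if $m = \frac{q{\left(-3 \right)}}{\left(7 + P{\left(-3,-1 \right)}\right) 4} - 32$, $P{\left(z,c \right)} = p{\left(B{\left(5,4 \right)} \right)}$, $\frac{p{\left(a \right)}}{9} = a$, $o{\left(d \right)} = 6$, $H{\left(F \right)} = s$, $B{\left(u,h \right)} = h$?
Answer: $- \frac{4485}{172} \approx -26.076$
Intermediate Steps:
$H{\left(F \right)} = 0$
$p{\left(a \right)} = 9 a$
$P{\left(z,c \right)} = 36$ ($P{\left(z,c \right)} = 9 \cdot 4 = 36$)
$q{\left(n \right)} = -13$ ($q{\left(n \right)} = 2 - 15 = -13$)
$m = - \frac{5517}{172}$ ($m = - \frac{13}{\left(7 + 36\right) 4} - 32 = - \frac{13}{43 \cdot 4} - 32 = - \frac{13}{172} - 32 = - \frac{5517}{172} \approx -32.076$)
$o{\left(H{\left(-5 \right)} \right)} + m = 6 - \frac{5517}{172} = - \frac{4485}{172}$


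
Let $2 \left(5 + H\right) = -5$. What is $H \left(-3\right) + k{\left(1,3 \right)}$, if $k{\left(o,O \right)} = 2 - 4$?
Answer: $\frac{41}{2} \approx 20.5$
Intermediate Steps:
$H = - \frac{15}{2}$ ($H = -5 + \frac{1}{2} \left(-5\right) = -5 - \frac{5}{2} = - \frac{15}{2} \approx -7.5$)
$k{\left(o,O \right)} = -2$
$H \left(-3\right) + k{\left(1,3 \right)} = \left(- \frac{15}{2}\right) \left(-3\right) - 2 = \frac{45}{2} - 2 = \frac{41}{2}$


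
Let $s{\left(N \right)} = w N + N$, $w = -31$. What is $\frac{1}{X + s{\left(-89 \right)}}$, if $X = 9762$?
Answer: $\frac{1}{12432} \approx 8.0438 \cdot 10^{-5}$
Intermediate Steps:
$s{\left(N \right)} = - 30 N$ ($s{\left(N \right)} = - 31 N + N = - 30 N$)
$\frac{1}{X + s{\left(-89 \right)}} = \frac{1}{9762 - -2670} = \frac{1}{9762 + 2670} = \frac{1}{12432}$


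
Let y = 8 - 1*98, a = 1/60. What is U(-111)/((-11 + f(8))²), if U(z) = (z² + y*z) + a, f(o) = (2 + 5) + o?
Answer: 1338661/960 ≈ 1394.4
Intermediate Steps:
a = 1/60 ≈ 0.016667
f(o) = 7 + o
y = -90 (y = 8 - 98 = -90)
U(z) = 1/60 + z² - 90*z (U(z) = (z² - 90*z) + 1/60 = 1/60 + z² - 90*z)
U(-111)/((-11 + f(8))²) = (1/60 + (-111)² - 90*(-111))/((-11 + (7 + 8))²) = (1/60 + 12321 + 9990)/((-11 + 15)²) = 1338661/(60*(4²)) = (1338661/60)/16 = (1338661/60)*(1/16) = 1338661/960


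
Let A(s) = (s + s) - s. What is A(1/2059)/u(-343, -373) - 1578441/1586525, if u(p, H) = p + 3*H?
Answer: -279500954959/280932327850 ≈ -0.99490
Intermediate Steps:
A(s) = s (A(s) = 2*s - s = s)
A(1/2059)/u(-343, -373) - 1578441/1586525 = 1/(2059*(-343 + 3*(-373))) - 1578441/1586525 = 1/(2059*(-343 - 1119)) - 1578441*1/1586525 = (1/2059)/(-1462) - 1578441/1586525 = (1/2059)*(-1/1462) - 1578441/1586525 = -1/3010258 - 1578441/1586525 = -279500954959/280932327850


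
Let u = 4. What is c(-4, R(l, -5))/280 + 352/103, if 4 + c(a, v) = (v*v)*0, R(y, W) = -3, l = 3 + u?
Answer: 24537/7210 ≈ 3.4032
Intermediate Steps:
l = 7 (l = 3 + 4 = 7)
c(a, v) = -4 (c(a, v) = -4 + (v*v)*0 = -4 + v**2*0 = -4 + 0 = -4)
c(-4, R(l, -5))/280 + 352/103 = -4/280 + 352/103 = -4*1/280 + 352*(1/103) = -1/70 + 352/103 = 24537/7210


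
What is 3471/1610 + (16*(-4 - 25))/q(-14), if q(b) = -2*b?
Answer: -23209/1610 ≈ -14.416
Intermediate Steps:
3471/1610 + (16*(-4 - 25))/q(-14) = 3471/1610 + (16*(-4 - 25))/((-2*(-14))) = 3471*(1/1610) + (16*(-29))/28 = 3471/1610 - 464*1/28 = 3471/1610 - 116/7 = -23209/1610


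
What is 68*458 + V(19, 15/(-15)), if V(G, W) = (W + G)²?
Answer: 31468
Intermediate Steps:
V(G, W) = (G + W)²
68*458 + V(19, 15/(-15)) = 68*458 + (19 + 15/(-15))² = 31144 + (19 + 15*(-1/15))² = 31144 + (19 - 1)² = 31144 + 18² = 31144 + 324 = 31468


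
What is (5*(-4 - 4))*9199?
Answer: -367960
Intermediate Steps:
(5*(-4 - 4))*9199 = (5*(-8))*9199 = -40*9199 = -367960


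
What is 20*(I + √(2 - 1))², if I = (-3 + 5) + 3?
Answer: 720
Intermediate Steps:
I = 5 (I = 2 + 3 = 5)
20*(I + √(2 - 1))² = 20*(5 + √(2 - 1))² = 20*(5 + √1)² = 20*(5 + 1)² = 20*6² = 20*36 = 720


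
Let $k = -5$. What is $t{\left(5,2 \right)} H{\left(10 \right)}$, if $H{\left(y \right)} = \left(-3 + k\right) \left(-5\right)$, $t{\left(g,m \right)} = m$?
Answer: $80$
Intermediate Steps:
$H{\left(y \right)} = 40$ ($H{\left(y \right)} = \left(-3 - 5\right) \left(-5\right) = \left(-8\right) \left(-5\right) = 40$)
$t{\left(5,2 \right)} H{\left(10 \right)} = 2 \cdot 40 = 80$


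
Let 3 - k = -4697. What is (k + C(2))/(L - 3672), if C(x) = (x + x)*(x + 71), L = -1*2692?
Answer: -1248/1591 ≈ -0.78441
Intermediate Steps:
k = 4700 (k = 3 - 1*(-4697) = 3 + 4697 = 4700)
L = -2692
C(x) = 2*x*(71 + x) (C(x) = (2*x)*(71 + x) = 2*x*(71 + x))
(k + C(2))/(L - 3672) = (4700 + 2*2*(71 + 2))/(-2692 - 3672) = (4700 + 2*2*73)/(-6364) = (4700 + 292)*(-1/6364) = 4992*(-1/6364) = -1248/1591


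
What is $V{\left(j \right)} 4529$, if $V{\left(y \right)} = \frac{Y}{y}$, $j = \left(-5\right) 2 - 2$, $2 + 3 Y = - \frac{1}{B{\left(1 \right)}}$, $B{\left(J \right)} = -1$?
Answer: $\frac{4529}{36} \approx 125.81$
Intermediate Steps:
$Y = - \frac{1}{3}$ ($Y = - \frac{2}{3} + \frac{\left(-1\right) \frac{1}{-1}}{3} = - \frac{2}{3} + \frac{\left(-1\right) \left(-1\right)}{3} = - \frac{2}{3} + \frac{1}{3} \cdot 1 = - \frac{2}{3} + \frac{1}{3} = - \frac{1}{3} \approx -0.33333$)
$j = -12$ ($j = -10 - 2 = -12$)
$V{\left(y \right)} = - \frac{1}{3 y}$
$V{\left(j \right)} 4529 = - \frac{1}{3 \left(-12\right)} 4529 = \left(- \frac{1}{3}\right) \left(- \frac{1}{12}\right) 4529 = \frac{1}{36} \cdot 4529 = \frac{4529}{36}$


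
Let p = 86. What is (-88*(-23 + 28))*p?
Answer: -37840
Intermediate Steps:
(-88*(-23 + 28))*p = -88*(-23 + 28)*86 = -88*5*86 = -440*86 = -37840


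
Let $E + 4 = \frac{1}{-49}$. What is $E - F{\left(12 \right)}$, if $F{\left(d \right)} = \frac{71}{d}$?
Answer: $- \frac{5843}{588} \approx -9.9371$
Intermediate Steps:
$E = - \frac{197}{49}$ ($E = -4 + \frac{1}{-49} = -4 - \frac{1}{49} = - \frac{197}{49} \approx -4.0204$)
$E - F{\left(12 \right)} = - \frac{197}{49} - \frac{71}{12} = - \frac{5843}{588}$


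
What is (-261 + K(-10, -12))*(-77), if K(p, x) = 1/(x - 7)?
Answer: 381920/19 ≈ 20101.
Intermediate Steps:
K(p, x) = 1/(-7 + x)
(-261 + K(-10, -12))*(-77) = (-261 + 1/(-7 - 12))*(-77) = (-261 + 1/(-19))*(-77) = (-261 - 1/19)*(-77) = -4960/19*(-77) = 381920/19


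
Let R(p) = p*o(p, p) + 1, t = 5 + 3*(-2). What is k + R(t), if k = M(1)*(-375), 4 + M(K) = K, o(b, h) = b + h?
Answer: 1128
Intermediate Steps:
M(K) = -4 + K
t = -1 (t = 5 - 6 = -1)
k = 1125 (k = (-4 + 1)*(-375) = -3*(-375) = 1125)
R(p) = 1 + 2*p**2 (R(p) = p*(p + p) + 1 = p*(2*p) + 1 = 2*p**2 + 1 = 1 + 2*p**2)
k + R(t) = 1125 + (1 + 2*(-1)**2) = 1125 + (1 + 2*1) = 1125 + (1 + 2) = 1125 + 3 = 1128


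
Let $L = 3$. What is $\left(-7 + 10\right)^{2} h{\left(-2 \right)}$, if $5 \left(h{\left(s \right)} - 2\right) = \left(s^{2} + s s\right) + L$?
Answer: $\frac{189}{5} \approx 37.8$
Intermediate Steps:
$h{\left(s \right)} = \frac{13}{5} + \frac{2 s^{2}}{5}$ ($h{\left(s \right)} = 2 + \frac{\left(s^{2} + s s\right) + 3}{5} = 2 + \frac{\left(s^{2} + s^{2}\right) + 3}{5} = 2 + \frac{2 s^{2} + 3}{5} = 2 + \frac{3 + 2 s^{2}}{5} = 2 + \left(\frac{3}{5} + \frac{2 s^{2}}{5}\right) = \frac{13}{5} + \frac{2 s^{2}}{5}$)
$\left(-7 + 10\right)^{2} h{\left(-2 \right)} = \left(-7 + 10\right)^{2} \left(\frac{13}{5} + \frac{2 \left(-2\right)^{2}}{5}\right) = 3^{2} \left(\frac{13}{5} + \frac{2}{5} \cdot 4\right) = 9 \left(\frac{13}{5} + \frac{8}{5}\right) = 9 \cdot \frac{21}{5} = \frac{189}{5}$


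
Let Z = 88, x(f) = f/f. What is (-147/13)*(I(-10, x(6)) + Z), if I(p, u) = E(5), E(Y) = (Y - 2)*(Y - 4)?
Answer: -1029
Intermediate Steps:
E(Y) = (-4 + Y)*(-2 + Y) (E(Y) = (-2 + Y)*(-4 + Y) = (-4 + Y)*(-2 + Y))
x(f) = 1
I(p, u) = 3 (I(p, u) = 8 + 5² - 6*5 = 8 + 25 - 30 = 3)
(-147/13)*(I(-10, x(6)) + Z) = (-147/13)*(3 + 88) = -147*1/13*91 = -147/13*91 = -1029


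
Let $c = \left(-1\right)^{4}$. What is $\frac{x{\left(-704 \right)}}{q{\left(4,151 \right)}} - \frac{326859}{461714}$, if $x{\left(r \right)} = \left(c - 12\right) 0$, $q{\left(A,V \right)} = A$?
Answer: $- \frac{326859}{461714} \approx -0.70792$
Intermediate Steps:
$c = 1$
$x{\left(r \right)} = 0$ ($x{\left(r \right)} = \left(1 - 12\right) 0 = \left(-11\right) 0 = 0$)
$\frac{x{\left(-704 \right)}}{q{\left(4,151 \right)}} - \frac{326859}{461714} = \frac{0}{4} - \frac{326859}{461714} = 0 \cdot \frac{1}{4} - \frac{326859}{461714} = 0 - \frac{326859}{461714} = - \frac{326859}{461714}$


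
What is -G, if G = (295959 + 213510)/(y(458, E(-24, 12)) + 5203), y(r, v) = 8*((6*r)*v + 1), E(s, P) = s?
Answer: 169823/174135 ≈ 0.97524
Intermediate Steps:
y(r, v) = 8 + 48*r*v (y(r, v) = 8*(6*r*v + 1) = 8*(1 + 6*r*v) = 8 + 48*r*v)
G = -169823/174135 (G = (295959 + 213510)/((8 + 48*458*(-24)) + 5203) = 509469/((8 - 527616) + 5203) = 509469/(-527608 + 5203) = 509469/(-522405) = 509469*(-1/522405) = -169823/174135 ≈ -0.97524)
-G = -1*(-169823/174135) = 169823/174135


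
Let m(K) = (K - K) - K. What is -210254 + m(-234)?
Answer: -210020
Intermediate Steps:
m(K) = -K (m(K) = 0 - K = -K)
-210254 + m(-234) = -210254 - 1*(-234) = -210254 + 234 = -210020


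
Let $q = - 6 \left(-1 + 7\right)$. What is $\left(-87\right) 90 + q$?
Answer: $-7866$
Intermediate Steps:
$q = -36$ ($q = \left(-6\right) 6 = -36$)
$\left(-87\right) 90 + q = \left(-87\right) 90 - 36 = -7830 - 36 = -7866$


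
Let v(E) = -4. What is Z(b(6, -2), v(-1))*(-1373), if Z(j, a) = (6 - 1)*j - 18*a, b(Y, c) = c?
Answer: -85126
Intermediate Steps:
Z(j, a) = -18*a + 5*j (Z(j, a) = 5*j - 18*a = -18*a + 5*j)
Z(b(6, -2), v(-1))*(-1373) = (-18*(-4) + 5*(-2))*(-1373) = (72 - 10)*(-1373) = 62*(-1373) = -85126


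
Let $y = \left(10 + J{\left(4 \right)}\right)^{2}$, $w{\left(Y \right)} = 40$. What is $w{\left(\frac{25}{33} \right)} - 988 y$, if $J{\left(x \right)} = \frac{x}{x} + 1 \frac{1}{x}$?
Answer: $- \frac{500015}{4} \approx -1.25 \cdot 10^{5}$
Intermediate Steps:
$J{\left(x \right)} = 1 + \frac{1}{x}$
$y = \frac{2025}{16}$ ($y = \left(10 + \frac{1 + 4}{4}\right)^{2} = \left(10 + \frac{1}{4} \cdot 5\right)^{2} = \left(10 + \frac{5}{4}\right)^{2} = \left(\frac{45}{4}\right)^{2} = \frac{2025}{16} \approx 126.56$)
$w{\left(\frac{25}{33} \right)} - 988 y = 40 - \frac{500175}{4} = - \frac{500015}{4}$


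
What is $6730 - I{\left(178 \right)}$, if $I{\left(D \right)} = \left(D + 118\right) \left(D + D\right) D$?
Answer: $-18750198$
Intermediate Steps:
$I{\left(D \right)} = 2 D^{2} \left(118 + D\right)$ ($I{\left(D \right)} = \left(118 + D\right) 2 D D = 2 D \left(118 + D\right) D = 2 D^{2} \left(118 + D\right)$)
$6730 - I{\left(178 \right)} = 6730 - 2 \cdot 178^{2} \left(118 + 178\right) = 6730 - 2 \cdot 31684 \cdot 296 = 6730 - 18756928 = -18750198$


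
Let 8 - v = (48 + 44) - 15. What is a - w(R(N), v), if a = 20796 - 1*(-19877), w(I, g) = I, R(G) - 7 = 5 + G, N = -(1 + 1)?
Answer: 40663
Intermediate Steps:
N = -2 (N = -1*2 = -2)
R(G) = 12 + G (R(G) = 7 + (5 + G) = 12 + G)
v = -69 (v = 8 - ((48 + 44) - 15) = 8 - (92 - 15) = 8 - 1*77 = 8 - 77 = -69)
a = 40673 (a = 20796 + 19877 = 40673)
a - w(R(N), v) = 40673 - (12 - 2) = 40673 - 1*10 = 40673 - 10 = 40663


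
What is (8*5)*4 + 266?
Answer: 426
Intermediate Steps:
(8*5)*4 + 266 = 40*4 + 266 = 160 + 266 = 426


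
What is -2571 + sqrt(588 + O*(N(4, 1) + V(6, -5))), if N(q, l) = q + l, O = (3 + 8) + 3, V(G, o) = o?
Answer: -2571 + 14*sqrt(3) ≈ -2546.8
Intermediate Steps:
O = 14 (O = 11 + 3 = 14)
N(q, l) = l + q
-2571 + sqrt(588 + O*(N(4, 1) + V(6, -5))) = -2571 + sqrt(588 + 14*((1 + 4) - 5)) = -2571 + sqrt(588 + 14*(5 - 5)) = -2571 + sqrt(588 + 14*0) = -2571 + sqrt(588 + 0) = -2571 + sqrt(588) = -2571 + 14*sqrt(3)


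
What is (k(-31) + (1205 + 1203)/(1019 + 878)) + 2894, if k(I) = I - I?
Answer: 784618/271 ≈ 2895.3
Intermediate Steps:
k(I) = 0
(k(-31) + (1205 + 1203)/(1019 + 878)) + 2894 = (0 + (1205 + 1203)/(1019 + 878)) + 2894 = (0 + 2408/1897) + 2894 = (0 + 2408*(1/1897)) + 2894 = (0 + 344/271) + 2894 = 344/271 + 2894 = 784618/271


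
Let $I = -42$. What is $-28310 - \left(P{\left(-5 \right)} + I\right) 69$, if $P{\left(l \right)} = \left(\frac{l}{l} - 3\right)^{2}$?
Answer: $-25688$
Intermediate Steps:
$P{\left(l \right)} = 4$ ($P{\left(l \right)} = \left(1 - 3\right)^{2} = \left(-2\right)^{2} = 4$)
$-28310 - \left(P{\left(-5 \right)} + I\right) 69 = -28310 - \left(4 - 42\right) 69 = -28310 - \left(-38\right) 69 = -28310 - -2622 = -28310 + 2622 = -25688$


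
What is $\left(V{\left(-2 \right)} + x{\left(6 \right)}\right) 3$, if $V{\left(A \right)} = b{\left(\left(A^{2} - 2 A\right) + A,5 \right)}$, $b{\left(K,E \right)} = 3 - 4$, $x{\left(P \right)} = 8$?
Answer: $21$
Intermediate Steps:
$b{\left(K,E \right)} = -1$
$V{\left(A \right)} = -1$
$\left(V{\left(-2 \right)} + x{\left(6 \right)}\right) 3 = \left(-1 + 8\right) 3 = 7 \cdot 3 = 21$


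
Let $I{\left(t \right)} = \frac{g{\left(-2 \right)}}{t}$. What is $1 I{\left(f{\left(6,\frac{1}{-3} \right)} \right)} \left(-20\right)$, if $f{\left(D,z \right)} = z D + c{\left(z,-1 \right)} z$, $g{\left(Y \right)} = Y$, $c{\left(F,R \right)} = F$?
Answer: $- \frac{360}{17} \approx -21.176$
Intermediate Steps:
$f{\left(D,z \right)} = z^{2} + D z$ ($f{\left(D,z \right)} = z D + z z = D z + z^{2} = z^{2} + D z$)
$I{\left(t \right)} = - \frac{2}{t}$
$1 I{\left(f{\left(6,\frac{1}{-3} \right)} \right)} \left(-20\right) = 1 \left(- \frac{2}{\frac{1}{-3} \left(6 + \frac{1}{-3}\right)}\right) \left(-20\right) = 1 \left(- \frac{2}{\left(- \frac{1}{3}\right) \left(6 - \frac{1}{3}\right)}\right) \left(-20\right) = 1 \left(- \frac{2}{\left(- \frac{1}{3}\right) \frac{17}{3}}\right) \left(-20\right) = 1 \left(- \frac{2}{- \frac{17}{9}}\right) \left(-20\right) = 1 \left(\left(-2\right) \left(- \frac{9}{17}\right)\right) \left(-20\right) = 1 \cdot \frac{18}{17} \left(-20\right) = \frac{18}{17} \left(-20\right) = - \frac{360}{17}$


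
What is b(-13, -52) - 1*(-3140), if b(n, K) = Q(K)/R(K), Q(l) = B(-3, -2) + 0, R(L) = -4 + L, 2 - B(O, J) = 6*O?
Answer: 43955/14 ≈ 3139.6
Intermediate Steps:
B(O, J) = 2 - 6*O
Q(l) = 20 (Q(l) = (2 - 6*(-3)) + 0 = (2 + 18) + 0 = 20 + 0 = 20)
b(n, K) = 20/(-4 + K)
b(-13, -52) - 1*(-3140) = 20/(-4 - 52) - 1*(-3140) = 20/(-56) + 3140 = 20*(-1/56) + 3140 = -5/14 + 3140 = 43955/14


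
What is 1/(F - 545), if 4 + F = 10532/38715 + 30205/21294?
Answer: -39257010/21485733967 ≈ -0.0018271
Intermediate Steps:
F = -90663517/39257010 (F = -4 + (10532/38715 + 30205/21294) = -4 + (10532*(1/38715) + 30205*(1/21294)) = -4 + (10532/38715 + 4315/3042) = -4 + 66364523/39257010 = -90663517/39257010 ≈ -2.3095)
1/(F - 545) = 1/(-90663517/39257010 - 545) = 1/(-21485733967/39257010) = -39257010/21485733967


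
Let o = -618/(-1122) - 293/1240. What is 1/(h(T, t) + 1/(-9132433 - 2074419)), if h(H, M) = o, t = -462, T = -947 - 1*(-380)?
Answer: 649661210440/204326069407 ≈ 3.1795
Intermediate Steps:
o = 72929/231880 (o = -618*(-1/1122) - 293*1/1240 = 103/187 - 293/1240 = 72929/231880 ≈ 0.31451)
T = -567 (T = -947 + 380 = -567)
h(H, M) = 72929/231880
1/(h(T, t) + 1/(-9132433 - 2074419)) = 1/(72929/231880 + 1/(-9132433 - 2074419)) = 1/(72929/231880 + 1/(-11206852)) = 1/(72929/231880 - 1/11206852) = 1/(204326069407/649661210440) = 649661210440/204326069407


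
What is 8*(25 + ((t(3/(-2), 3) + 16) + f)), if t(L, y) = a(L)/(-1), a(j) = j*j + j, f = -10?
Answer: 242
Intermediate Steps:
a(j) = j + j**2 (a(j) = j**2 + j = j + j**2)
t(L, y) = -L*(1 + L) (t(L, y) = (L*(1 + L))/(-1) = (L*(1 + L))*(-1) = -L*(1 + L))
8*(25 + ((t(3/(-2), 3) + 16) + f)) = 8*(25 + ((-3/(-2)*(1 + 3/(-2)) + 16) - 10)) = 8*(25 + ((-3*(-1/2)*(1 + 3*(-1/2)) + 16) - 10)) = 8*(25 + ((-1*(-3/2)*(1 - 3/2) + 16) - 10)) = 8*(25 + ((-1*(-3/2)*(-1/2) + 16) - 10)) = 8*(25 + ((-3/4 + 16) - 10)) = 8*(25 + (61/4 - 10)) = 8*(25 + 21/4) = 8*(121/4) = 242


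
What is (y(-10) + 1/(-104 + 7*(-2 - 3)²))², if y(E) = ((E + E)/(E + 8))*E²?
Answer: 5041142001/5041 ≈ 1.0000e+6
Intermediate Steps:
y(E) = 2*E³/(8 + E) (y(E) = ((2*E)/(8 + E))*E² = (2*E/(8 + E))*E² = 2*E³/(8 + E))
(y(-10) + 1/(-104 + 7*(-2 - 3)²))² = (2*(-10)³/(8 - 10) + 1/(-104 + 7*(-2 - 3)²))² = (2*(-1000)/(-2) + 1/(-104 + 7*(-5)²))² = (2*(-1000)*(-½) + 1/(-104 + 7*25))² = (1000 + 1/(-104 + 175))² = (1000 + 1/71)² = (71001/71)² = 5041142001/5041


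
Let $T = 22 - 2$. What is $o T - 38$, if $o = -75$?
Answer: $-1538$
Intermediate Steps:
$T = 20$
$o T - 38 = \left(-75\right) 20 - 38 = -1500 - 38 = -1538$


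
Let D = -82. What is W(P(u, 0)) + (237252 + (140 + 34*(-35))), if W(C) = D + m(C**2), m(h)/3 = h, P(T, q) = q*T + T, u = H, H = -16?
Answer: 236888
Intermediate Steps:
u = -16
P(T, q) = T + T*q (P(T, q) = T*q + T = T + T*q)
m(h) = 3*h
W(C) = -82 + 3*C**2
W(P(u, 0)) + (237252 + (140 + 34*(-35))) = (-82 + 3*(-16*(1 + 0))**2) + (237252 + (140 + 34*(-35))) = (-82 + 3*(-16*1)**2) + (237252 + (140 - 1190)) = (-82 + 3*(-16)**2) + (237252 - 1050) = (-82 + 3*256) + 236202 = (-82 + 768) + 236202 = 686 + 236202 = 236888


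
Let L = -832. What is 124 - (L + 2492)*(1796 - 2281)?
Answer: 805224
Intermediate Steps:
124 - (L + 2492)*(1796 - 2281) = 124 - (-832 + 2492)*(1796 - 2281) = 124 - 1660*(-485) = 124 - 1*(-805100) = 124 + 805100 = 805224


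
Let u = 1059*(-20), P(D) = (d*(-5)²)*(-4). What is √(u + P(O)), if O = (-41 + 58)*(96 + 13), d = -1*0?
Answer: 2*I*√5295 ≈ 145.53*I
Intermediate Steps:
d = 0
O = 1853 (O = 17*109 = 1853)
P(D) = 0 (P(D) = (0*(-5)²)*(-4) = (0*25)*(-4) = 0*(-4) = 0)
u = -21180
√(u + P(O)) = √(-21180 + 0) = √(-21180) = 2*I*√5295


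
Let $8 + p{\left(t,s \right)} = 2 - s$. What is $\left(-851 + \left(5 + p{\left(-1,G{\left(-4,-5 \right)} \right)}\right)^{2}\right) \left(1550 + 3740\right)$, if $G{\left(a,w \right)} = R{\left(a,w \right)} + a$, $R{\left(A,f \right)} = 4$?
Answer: $-4496500$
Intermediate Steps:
$G{\left(a,w \right)} = 4 + a$
$p{\left(t,s \right)} = -6 - s$ ($p{\left(t,s \right)} = -8 - \left(-2 + s\right) = -6 - s$)
$\left(-851 + \left(5 + p{\left(-1,G{\left(-4,-5 \right)} \right)}\right)^{2}\right) \left(1550 + 3740\right) = \left(-851 + \left(5 - 6\right)^{2}\right) \left(1550 + 3740\right) = \left(-851 + \left(5 - 6\right)^{2}\right) 5290 = \left(-851 + \left(-1\right)^{2}\right) 5290 = \left(-851 + 1\right) 5290 = \left(-850\right) 5290 = -4496500$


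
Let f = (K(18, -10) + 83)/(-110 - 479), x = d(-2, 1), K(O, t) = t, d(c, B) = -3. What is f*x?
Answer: 219/589 ≈ 0.37182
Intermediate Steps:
x = -3
f = -73/589 (f = (-10 + 83)/(-110 - 479) = 73/(-589) = 73*(-1/589) = -73/589 ≈ -0.12394)
f*x = -73/589*(-3) = 219/589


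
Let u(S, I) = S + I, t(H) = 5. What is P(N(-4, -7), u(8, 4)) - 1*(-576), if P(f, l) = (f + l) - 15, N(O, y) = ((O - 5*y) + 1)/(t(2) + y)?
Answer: 557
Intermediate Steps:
u(S, I) = I + S
N(O, y) = (1 + O - 5*y)/(5 + y) (N(O, y) = ((O - 5*y) + 1)/(5 + y) = (1 + O - 5*y)/(5 + y))
P(f, l) = -15 + f + l
P(N(-4, -7), u(8, 4)) - 1*(-576) = (-15 + (1 - 4 - 5*(-7))/(5 - 7) + (4 + 8)) - 1*(-576) = (-15 + (1 - 4 + 35)/(-2) + 12) + 576 = (-15 - 1/2*32 + 12) + 576 = (-15 - 16 + 12) + 576 = -19 + 576 = 557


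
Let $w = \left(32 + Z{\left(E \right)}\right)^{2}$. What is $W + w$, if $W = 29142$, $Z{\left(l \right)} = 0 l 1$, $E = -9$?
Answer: $30166$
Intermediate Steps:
$Z{\left(l \right)} = 0$ ($Z{\left(l \right)} = 0 \cdot 1 = 0$)
$w = 1024$ ($w = \left(32 + 0\right)^{2} = 32^{2} = 1024$)
$W + w = 29142 + 1024 = 30166$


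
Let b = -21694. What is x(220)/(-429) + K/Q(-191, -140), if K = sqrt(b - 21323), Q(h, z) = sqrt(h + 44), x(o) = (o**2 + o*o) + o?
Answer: -2940/13 + sqrt(14339)/7 ≈ -209.05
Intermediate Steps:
x(o) = o + 2*o**2 (x(o) = (o**2 + o**2) + o = 2*o**2 + o = o + 2*o**2)
Q(h, z) = sqrt(44 + h)
K = I*sqrt(43017) (K = sqrt(-21694 - 21323) = sqrt(-43017) = I*sqrt(43017) ≈ 207.41*I)
x(220)/(-429) + K/Q(-191, -140) = (220*(1 + 2*220))/(-429) + (I*sqrt(43017))/(sqrt(44 - 191)) = (220*(1 + 440))*(-1/429) + (I*sqrt(43017))/(sqrt(-147)) = (220*441)*(-1/429) + (I*sqrt(43017))/((7*I*sqrt(3))) = 97020*(-1/429) + (I*sqrt(43017))*(-I*sqrt(3)/21) = -2940/13 + sqrt(14339)/7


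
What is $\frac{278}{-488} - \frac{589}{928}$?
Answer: $- \frac{68177}{56608} \approx -1.2044$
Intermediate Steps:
$\frac{278}{-488} - \frac{589}{928} = 278 \left(- \frac{1}{488}\right) - \frac{589}{928} = - \frac{139}{244} - \frac{589}{928} = - \frac{68177}{56608}$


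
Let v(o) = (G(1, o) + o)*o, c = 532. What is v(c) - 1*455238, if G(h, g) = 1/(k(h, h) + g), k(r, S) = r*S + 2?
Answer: -92133958/535 ≈ -1.7221e+5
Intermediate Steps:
k(r, S) = 2 + S*r (k(r, S) = S*r + 2 = 2 + S*r)
G(h, g) = 1/(2 + g + h²) (G(h, g) = 1/((2 + h*h) + g) = 1/((2 + h²) + g) = 1/(2 + g + h²))
v(o) = o*(o + 1/(3 + o)) (v(o) = (1/(2 + o + 1²) + o)*o = (1/(2 + o + 1) + o)*o = (1/(3 + o) + o)*o = (o + 1/(3 + o))*o = o*(o + 1/(3 + o)))
v(c) - 1*455238 = 532*(1 + 532*(3 + 532))/(3 + 532) - 1*455238 = 532*(1 + 532*535)/535 - 455238 = 532*(1/535)*(1 + 284620) - 455238 = 532*(1/535)*284621 - 455238 = 151418372/535 - 455238 = -92133958/535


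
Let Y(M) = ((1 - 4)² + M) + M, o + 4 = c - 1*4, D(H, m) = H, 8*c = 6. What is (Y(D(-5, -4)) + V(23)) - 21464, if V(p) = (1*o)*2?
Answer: -42959/2 ≈ -21480.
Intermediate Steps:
c = ¾ (c = (⅛)*6 = ¾ ≈ 0.75000)
o = -29/4 (o = -4 + (¾ - 1*4) = -4 + (¾ - 4) = -4 - 13/4 = -29/4 ≈ -7.2500)
V(p) = -29/2 (V(p) = (1*(-29/4))*2 = -29/4*2 = -29/2)
Y(M) = 9 + 2*M (Y(M) = ((-3)² + M) + M = (9 + M) + M = 9 + 2*M)
(Y(D(-5, -4)) + V(23)) - 21464 = ((9 + 2*(-5)) - 29/2) - 21464 = ((9 - 10) - 29/2) - 21464 = (-1 - 29/2) - 21464 = -31/2 - 21464 = -42959/2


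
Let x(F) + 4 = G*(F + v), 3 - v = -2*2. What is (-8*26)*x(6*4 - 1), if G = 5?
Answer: -30368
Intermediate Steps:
v = 7 (v = 3 - (-2)*2 = 3 - 1*(-4) = 3 + 4 = 7)
x(F) = 31 + 5*F (x(F) = -4 + 5*(F + 7) = -4 + 5*(7 + F) = -4 + (35 + 5*F) = 31 + 5*F)
(-8*26)*x(6*4 - 1) = (-8*26)*(31 + 5*(6*4 - 1)) = -208*(31 + 5*(24 - 1)) = -208*(31 + 5*23) = -208*(31 + 115) = -208*146 = -30368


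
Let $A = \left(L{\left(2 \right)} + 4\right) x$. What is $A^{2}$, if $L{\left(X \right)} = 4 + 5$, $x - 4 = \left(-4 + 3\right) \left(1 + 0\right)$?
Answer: $1521$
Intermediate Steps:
$x = 3$ ($x = 4 + \left(-4 + 3\right) \left(1 + 0\right) = 4 - 1 = 3$)
$L{\left(X \right)} = 9$
$A = 39$ ($A = \left(9 + 4\right) 3 = 13 \cdot 3 = 39$)
$A^{2} = 39^{2} = 1521$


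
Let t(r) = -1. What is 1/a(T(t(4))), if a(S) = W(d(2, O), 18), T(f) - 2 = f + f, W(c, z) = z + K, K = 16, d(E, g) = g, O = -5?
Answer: 1/34 ≈ 0.029412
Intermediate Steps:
W(c, z) = 16 + z (W(c, z) = z + 16 = 16 + z)
T(f) = 2 + 2*f (T(f) = 2 + (f + f) = 2 + 2*f)
a(S) = 34 (a(S) = 16 + 18 = 34)
1/a(T(t(4))) = 1/34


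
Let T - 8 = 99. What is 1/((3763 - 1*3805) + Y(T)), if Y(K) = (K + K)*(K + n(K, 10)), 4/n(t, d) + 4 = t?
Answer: 103/2355024 ≈ 4.3736e-5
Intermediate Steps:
T = 107 (T = 8 + 99 = 107)
n(t, d) = 4/(-4 + t)
Y(K) = 2*K*(K + 4/(-4 + K)) (Y(K) = (K + K)*(K + 4/(-4 + K)) = (2*K)*(K + 4/(-4 + K)) = 2*K*(K + 4/(-4 + K)))
1/((3763 - 1*3805) + Y(T)) = 1/((3763 - 1*3805) + 2*107*(4 + 107*(-4 + 107))/(-4 + 107)) = 1/((3763 - 3805) + 2*107*(4 + 107*103)/103) = 1/(-42 + 2*107*(1/103)*(4 + 11021)) = 1/(-42 + 2*107*(1/103)*11025) = 1/(-42 + 2359350/103) = 1/(2355024/103) = 103/2355024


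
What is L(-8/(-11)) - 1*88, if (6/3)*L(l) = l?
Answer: -964/11 ≈ -87.636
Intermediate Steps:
L(l) = l/2
L(-8/(-11)) - 1*88 = (-8/(-11))/2 - 1*88 = (-8*(-1/11))/2 - 88 = (1/2)*(8/11) - 88 = 4/11 - 88 = -964/11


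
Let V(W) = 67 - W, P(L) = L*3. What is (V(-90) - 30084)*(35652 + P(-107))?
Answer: -1057350837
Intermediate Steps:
P(L) = 3*L
(V(-90) - 30084)*(35652 + P(-107)) = ((67 - 1*(-90)) - 30084)*(35652 + 3*(-107)) = ((67 + 90) - 30084)*(35652 - 321) = (157 - 30084)*35331 = -29927*35331 = -1057350837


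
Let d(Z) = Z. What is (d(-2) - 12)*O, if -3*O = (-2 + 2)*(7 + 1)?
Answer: 0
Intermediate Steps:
O = 0 (O = -(-2 + 2)*(7 + 1)/3 = -0*8 = -⅓*0 = 0)
(d(-2) - 12)*O = (-2 - 12)*0 = -14*0 = 0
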